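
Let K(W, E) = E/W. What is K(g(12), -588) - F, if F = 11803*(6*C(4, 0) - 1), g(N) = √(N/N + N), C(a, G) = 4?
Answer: -271469 - 588*√13/13 ≈ -2.7163e+5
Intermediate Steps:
g(N) = √(1 + N)
F = 271469 (F = 11803*(6*4 - 1) = 11803*(24 - 1) = 11803*23 = 271469)
K(g(12), -588) - F = -588/√(1 + 12) - 1*271469 = -588*√13/13 - 271469 = -271469 - 588*√13/13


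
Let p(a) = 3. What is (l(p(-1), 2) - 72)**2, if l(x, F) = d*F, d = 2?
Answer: 4624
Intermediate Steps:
l(x, F) = 2*F
(l(p(-1), 2) - 72)**2 = (2*2 - 72)**2 = (4 - 72)**2 = (-68)**2 = 4624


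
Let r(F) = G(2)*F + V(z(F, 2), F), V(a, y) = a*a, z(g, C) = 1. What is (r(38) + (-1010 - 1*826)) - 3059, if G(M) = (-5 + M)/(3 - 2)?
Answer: -5008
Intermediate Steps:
G(M) = -5 + M (G(M) = (-5 + M)/1 = (-5 + M)*1 = -5 + M)
V(a, y) = a²
r(F) = 1 - 3*F (r(F) = (-5 + 2)*F + 1² = -3*F + 1 = 1 - 3*F)
(r(38) + (-1010 - 1*826)) - 3059 = ((1 - 3*38) + (-1010 - 1*826)) - 3059 = ((1 - 114) + (-1010 - 826)) - 3059 = (-113 - 1836) - 3059 = -1949 - 3059 = -5008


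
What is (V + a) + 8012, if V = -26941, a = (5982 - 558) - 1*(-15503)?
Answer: 1998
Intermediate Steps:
a = 20927 (a = 5424 + 15503 = 20927)
(V + a) + 8012 = (-26941 + 20927) + 8012 = -6014 + 8012 = 1998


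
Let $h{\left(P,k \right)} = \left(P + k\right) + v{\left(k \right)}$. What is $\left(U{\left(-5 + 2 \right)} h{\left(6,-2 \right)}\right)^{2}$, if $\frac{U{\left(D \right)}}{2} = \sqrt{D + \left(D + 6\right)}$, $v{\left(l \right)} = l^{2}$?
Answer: $0$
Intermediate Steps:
$U{\left(D \right)} = 2 \sqrt{6 + 2 D}$ ($U{\left(D \right)} = 2 \sqrt{D + \left(D + 6\right)} = 2 \sqrt{D + \left(6 + D\right)} = 2 \sqrt{6 + 2 D}$)
$h{\left(P,k \right)} = P + k + k^{2}$ ($h{\left(P,k \right)} = \left(P + k\right) + k^{2} = P + k + k^{2}$)
$\left(U{\left(-5 + 2 \right)} h{\left(6,-2 \right)}\right)^{2} = \left(2 \sqrt{6 + 2 \left(-5 + 2\right)} \left(6 - 2 + \left(-2\right)^{2}\right)\right)^{2} = \left(2 \sqrt{6 + 2 \left(-3\right)} \left(6 - 2 + 4\right)\right)^{2} = \left(2 \sqrt{6 - 6} \cdot 8\right)^{2} = \left(2 \sqrt{0} \cdot 8\right)^{2} = \left(2 \cdot 0 \cdot 8\right)^{2} = \left(0 \cdot 8\right)^{2} = 0^{2} = 0$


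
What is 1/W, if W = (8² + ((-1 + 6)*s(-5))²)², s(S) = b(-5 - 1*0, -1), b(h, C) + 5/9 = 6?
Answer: 6561/4252213681 ≈ 1.5430e-6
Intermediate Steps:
b(h, C) = 49/9 (b(h, C) = -5/9 + 6 = 49/9)
s(S) = 49/9
W = 4252213681/6561 (W = (8² + ((-1 + 6)*(49/9))²)² = (64 + (5*(49/9))²)² = (64 + (245/9)²)² = (64 + 60025/81)² = (65209/81)² = 4252213681/6561 ≈ 6.4810e+5)
1/W = 1/(4252213681/6561) = 6561/4252213681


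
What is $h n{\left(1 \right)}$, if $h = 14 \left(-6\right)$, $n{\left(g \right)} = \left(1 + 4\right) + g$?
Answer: $-504$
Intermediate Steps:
$n{\left(g \right)} = 5 + g$
$h = -84$
$h n{\left(1 \right)} = - 84 \left(5 + 1\right) = \left(-84\right) 6 = -504$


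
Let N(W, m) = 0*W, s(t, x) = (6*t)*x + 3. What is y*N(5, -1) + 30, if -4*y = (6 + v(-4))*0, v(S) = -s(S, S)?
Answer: 30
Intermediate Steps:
s(t, x) = 3 + 6*t*x (s(t, x) = 6*t*x + 3 = 3 + 6*t*x)
v(S) = -3 - 6*S² (v(S) = -(3 + 6*S*S) = -(3 + 6*S²) = -3 - 6*S²)
y = 0 (y = -(6 + (-3 - 6*(-4)²))*0/4 = -(6 + (-3 - 6*16))*0/4 = -(6 + (-3 - 96))*0/4 = -(6 - 99)*0/4 = -(-93)*0/4 = -¼*0 = 0)
N(W, m) = 0
y*N(5, -1) + 30 = 0*0 + 30 = 0 + 30 = 30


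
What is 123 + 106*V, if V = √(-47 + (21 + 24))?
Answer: 123 + 106*I*√2 ≈ 123.0 + 149.91*I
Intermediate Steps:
V = I*√2 (V = √(-47 + 45) = √(-2) = I*√2 ≈ 1.4142*I)
123 + 106*V = 123 + 106*(I*√2) = 123 + 106*I*√2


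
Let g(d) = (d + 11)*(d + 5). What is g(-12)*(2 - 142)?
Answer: -980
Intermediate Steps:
g(d) = (5 + d)*(11 + d) (g(d) = (11 + d)*(5 + d) = (5 + d)*(11 + d))
g(-12)*(2 - 142) = (55 + (-12)² + 16*(-12))*(2 - 142) = (55 + 144 - 192)*(-140) = 7*(-140) = -980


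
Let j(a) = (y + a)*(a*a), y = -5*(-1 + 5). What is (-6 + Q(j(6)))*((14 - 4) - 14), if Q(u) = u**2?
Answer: -1016040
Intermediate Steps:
y = -20 (y = -5*4 = -20)
j(a) = a**2*(-20 + a) (j(a) = (-20 + a)*(a*a) = (-20 + a)*a**2 = a**2*(-20 + a))
(-6 + Q(j(6)))*((14 - 4) - 14) = (-6 + (6**2*(-20 + 6))**2)*((14 - 4) - 14) = (-6 + (36*(-14))**2)*(10 - 14) = (-6 + (-504)**2)*(-4) = (-6 + 254016)*(-4) = 254010*(-4) = -1016040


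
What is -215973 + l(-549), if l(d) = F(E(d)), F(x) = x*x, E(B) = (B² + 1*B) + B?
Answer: 90181675836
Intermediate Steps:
E(B) = B² + 2*B (E(B) = (B² + B) + B = (B + B²) + B = B² + 2*B)
F(x) = x²
l(d) = d²*(2 + d)² (l(d) = (d*(2 + d))² = d²*(2 + d)²)
-215973 + l(-549) = -215973 + (-549)²*(2 - 549)² = -215973 + 301401*(-547)² = -215973 + 301401*299209 = -215973 + 90181891809 = 90181675836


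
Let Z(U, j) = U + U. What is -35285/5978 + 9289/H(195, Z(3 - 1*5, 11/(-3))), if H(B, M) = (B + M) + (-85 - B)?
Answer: -58670007/532042 ≈ -110.27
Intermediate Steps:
Z(U, j) = 2*U
H(B, M) = -85 + M
-35285/5978 + 9289/H(195, Z(3 - 1*5, 11/(-3))) = -35285/5978 + 9289/(-85 + 2*(3 - 1*5)) = -35285*1/5978 + 9289/(-85 + 2*(3 - 5)) = -35285/5978 + 9289/(-85 + 2*(-2)) = -35285/5978 + 9289/(-85 - 4) = -35285/5978 + 9289/(-89) = -35285/5978 + 9289*(-1/89) = -35285/5978 - 9289/89 = -58670007/532042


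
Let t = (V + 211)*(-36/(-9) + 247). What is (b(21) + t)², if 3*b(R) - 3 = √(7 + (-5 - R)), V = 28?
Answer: (179970 + I*√19)²/9 ≈ 3.5988e+9 + 1.7433e+5*I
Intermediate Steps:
b(R) = 1 + √(2 - R)/3 (b(R) = 1 + √(7 + (-5 - R))/3 = 1 + √(2 - R)/3)
t = 59989 (t = (28 + 211)*(-36/(-9) + 247) = 239*(-36*(-⅑) + 247) = 239*(4 + 247) = 239*251 = 59989)
(b(21) + t)² = ((1 + √(2 - 1*21)/3) + 59989)² = ((1 + √(2 - 21)/3) + 59989)² = ((1 + √(-19)/3) + 59989)² = ((1 + (I*√19)/3) + 59989)² = ((1 + I*√19/3) + 59989)² = (59990 + I*√19/3)²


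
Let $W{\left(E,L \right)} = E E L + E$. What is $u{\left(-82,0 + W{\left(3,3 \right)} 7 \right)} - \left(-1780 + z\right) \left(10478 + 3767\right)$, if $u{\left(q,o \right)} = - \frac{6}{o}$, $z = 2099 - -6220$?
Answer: $- \frac{3260181926}{35} \approx -9.3148 \cdot 10^{7}$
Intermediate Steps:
$z = 8319$ ($z = 2099 + 6220 = 8319$)
$W{\left(E,L \right)} = E + L E^{2}$ ($W{\left(E,L \right)} = E^{2} L + E = L E^{2} + E = E + L E^{2}$)
$u{\left(-82,0 + W{\left(3,3 \right)} 7 \right)} - \left(-1780 + z\right) \left(10478 + 3767\right) = - \frac{6}{0 + 3 \left(1 + 3 \cdot 3\right) 7} - \left(-1780 + 8319\right) \left(10478 + 3767\right) = - \frac{6}{0 + 3 \left(1 + 9\right) 7} - 6539 \cdot 14245 = - \frac{6}{0 + 3 \cdot 10 \cdot 7} - 93148055 = - \frac{6}{0 + 30 \cdot 7} - 93148055 = - \frac{6}{0 + 210} - 93148055 = - \frac{6}{210} - 93148055 = \left(-6\right) \frac{1}{210} - 93148055 = - \frac{1}{35} - 93148055 = - \frac{3260181926}{35}$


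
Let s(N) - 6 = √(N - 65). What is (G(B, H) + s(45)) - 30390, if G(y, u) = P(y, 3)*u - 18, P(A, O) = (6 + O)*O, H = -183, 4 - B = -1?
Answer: -35343 + 2*I*√5 ≈ -35343.0 + 4.4721*I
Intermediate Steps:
B = 5 (B = 4 - 1*(-1) = 4 + 1 = 5)
P(A, O) = O*(6 + O)
G(y, u) = -18 + 27*u (G(y, u) = (3*(6 + 3))*u - 18 = (3*9)*u - 18 = 27*u - 18 = -18 + 27*u)
s(N) = 6 + √(-65 + N) (s(N) = 6 + √(N - 65) = 6 + √(-65 + N))
(G(B, H) + s(45)) - 30390 = ((-18 + 27*(-183)) + (6 + √(-65 + 45))) - 30390 = ((-18 - 4941) + (6 + √(-20))) - 30390 = (-4959 + (6 + 2*I*√5)) - 30390 = (-4953 + 2*I*√5) - 30390 = -35343 + 2*I*√5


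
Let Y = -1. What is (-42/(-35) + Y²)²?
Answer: 121/25 ≈ 4.8400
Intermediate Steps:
(-42/(-35) + Y²)² = (-42/(-35) + (-1)²)² = (-42*(-1/35) + 1)² = (6/5 + 1)² = (11/5)² = 121/25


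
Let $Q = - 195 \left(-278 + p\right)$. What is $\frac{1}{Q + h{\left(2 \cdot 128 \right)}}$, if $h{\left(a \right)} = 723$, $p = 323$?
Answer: $- \frac{1}{8052} \approx -0.00012419$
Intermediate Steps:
$Q = -8775$ ($Q = - 195 \left(-278 + 323\right) = \left(-195\right) 45 = -8775$)
$\frac{1}{Q + h{\left(2 \cdot 128 \right)}} = \frac{1}{-8775 + 723} = \frac{1}{-8052} = - \frac{1}{8052}$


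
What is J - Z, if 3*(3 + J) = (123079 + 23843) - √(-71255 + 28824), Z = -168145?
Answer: 217116 - I*√42431/3 ≈ 2.1712e+5 - 68.663*I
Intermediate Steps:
J = 48971 - I*√42431/3 (J = -3 + ((123079 + 23843) - √(-71255 + 28824))/3 = -3 + (146922 - √(-42431))/3 = -3 + (146922 - I*√42431)/3 = -3 + (48974 - I*√42431/3) = 48971 - I*√42431/3 ≈ 48971.0 - 68.663*I)
J - Z = (48971 - I*√42431/3) - 1*(-168145) = (48971 - I*√42431/3) + 168145 = 217116 - I*√42431/3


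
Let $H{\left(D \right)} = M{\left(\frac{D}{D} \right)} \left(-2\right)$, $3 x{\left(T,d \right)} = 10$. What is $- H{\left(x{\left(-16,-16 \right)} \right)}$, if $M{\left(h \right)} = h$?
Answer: $2$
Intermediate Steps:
$x{\left(T,d \right)} = \frac{10}{3}$ ($x{\left(T,d \right)} = \frac{1}{3} \cdot 10 = \frac{10}{3}$)
$H{\left(D \right)} = -2$ ($H{\left(D \right)} = \frac{D}{D} \left(-2\right) = 1 \left(-2\right) = -2$)
$- H{\left(x{\left(-16,-16 \right)} \right)} = \left(-1\right) \left(-2\right) = 2$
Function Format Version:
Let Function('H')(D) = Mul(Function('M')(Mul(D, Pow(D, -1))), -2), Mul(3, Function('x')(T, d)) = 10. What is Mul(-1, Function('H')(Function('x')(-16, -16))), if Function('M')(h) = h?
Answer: 2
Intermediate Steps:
Function('x')(T, d) = Rational(10, 3) (Function('x')(T, d) = Mul(Rational(1, 3), 10) = Rational(10, 3))
Function('H')(D) = -2 (Function('H')(D) = Mul(Mul(D, Pow(D, -1)), -2) = Mul(1, -2) = -2)
Mul(-1, Function('H')(Function('x')(-16, -16))) = Mul(-1, -2) = 2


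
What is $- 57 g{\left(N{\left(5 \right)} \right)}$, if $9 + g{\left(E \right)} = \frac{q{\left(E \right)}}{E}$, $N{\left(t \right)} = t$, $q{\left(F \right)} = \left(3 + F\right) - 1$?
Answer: $\frac{2166}{5} \approx 433.2$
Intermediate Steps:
$q{\left(F \right)} = 2 + F$
$g{\left(E \right)} = -9 + \frac{2 + E}{E}$
$- 57 g{\left(N{\left(5 \right)} \right)} = - 57 \left(-8 + \frac{2}{5}\right) = \left(-57\right) \left(- \frac{38}{5}\right) = \frac{2166}{5}$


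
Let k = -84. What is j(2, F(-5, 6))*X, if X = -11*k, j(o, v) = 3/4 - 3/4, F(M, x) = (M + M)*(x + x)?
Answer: 0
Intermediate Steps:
F(M, x) = 4*M*x (F(M, x) = (2*M)*(2*x) = 4*M*x)
j(o, v) = 0 (j(o, v) = 3*(1/4) - 3*1/4 = 3/4 - 3/4 = 0)
X = 924 (X = -11*(-84) = 924)
j(2, F(-5, 6))*X = 0*924 = 0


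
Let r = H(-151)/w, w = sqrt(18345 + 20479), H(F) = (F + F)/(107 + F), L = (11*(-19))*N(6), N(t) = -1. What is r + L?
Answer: 209 + 151*sqrt(9706)/427064 ≈ 209.03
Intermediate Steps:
L = 209 (L = (11*(-19))*(-1) = -209*(-1) = 209)
H(F) = 2*F/(107 + F) (H(F) = (2*F)/(107 + F) = 2*F/(107 + F))
w = 2*sqrt(9706) (w = sqrt(38824) = 2*sqrt(9706) ≈ 197.04)
r = 151*sqrt(9706)/427064 (r = (2*(-151)/(107 - 151))/((2*sqrt(9706))) = (2*(-151)/(-44))*(sqrt(9706)/19412) = (2*(-151)*(-1/44))*(sqrt(9706)/19412) = 151*(sqrt(9706)/19412)/22 = 151*sqrt(9706)/427064 ≈ 0.034834)
r + L = 151*sqrt(9706)/427064 + 209 = 209 + 151*sqrt(9706)/427064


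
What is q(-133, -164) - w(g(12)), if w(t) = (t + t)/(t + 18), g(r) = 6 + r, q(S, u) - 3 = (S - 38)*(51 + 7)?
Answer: -9916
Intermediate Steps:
q(S, u) = -2201 + 58*S (q(S, u) = 3 + (S - 38)*(51 + 7) = 3 + (-38 + S)*58 = 3 + (-2204 + 58*S) = -2201 + 58*S)
w(t) = 2*t/(18 + t) (w(t) = (2*t)/(18 + t) = 2*t/(18 + t))
q(-133, -164) - w(g(12)) = (-2201 + 58*(-133)) - 2*(6 + 12)/(18 + (6 + 12)) = (-2201 - 7714) - 2*18/(18 + 18) = -9915 - 2*18/36 = -9915 - 1*1 = -9915 - 1 = -9916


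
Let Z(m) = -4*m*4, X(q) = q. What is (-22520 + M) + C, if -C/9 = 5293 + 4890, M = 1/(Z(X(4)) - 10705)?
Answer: -1229464424/10769 ≈ -1.1417e+5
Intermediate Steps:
Z(m) = -16*m
M = -1/10769 (M = 1/(-16*4 - 10705) = 1/(-64 - 10705) = 1/(-10769) = -1/10769 ≈ -9.2859e-5)
C = -91647 (C = -9*(5293 + 4890) = -9*10183 = -91647)
(-22520 + M) + C = (-22520 - 1/10769) - 91647 = -242517881/10769 - 91647 = -1229464424/10769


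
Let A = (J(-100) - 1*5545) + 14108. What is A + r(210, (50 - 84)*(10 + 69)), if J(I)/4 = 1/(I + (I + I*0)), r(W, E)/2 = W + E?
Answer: 180549/50 ≈ 3611.0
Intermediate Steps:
r(W, E) = 2*E + 2*W (r(W, E) = 2*(W + E) = 2*(E + W) = 2*E + 2*W)
J(I) = 2/I (J(I) = 4/(I + (I + I*0)) = 4/(I + (I + 0)) = 4/(I + I) = 4/((2*I)) = 4*(1/(2*I)) = 2/I)
A = 428149/50 (A = (2/(-100) - 1*5545) + 14108 = (2*(-1/100) - 5545) + 14108 = (-1/50 - 5545) + 14108 = -277251/50 + 14108 = 428149/50 ≈ 8563.0)
A + r(210, (50 - 84)*(10 + 69)) = 428149/50 + (2*((50 - 84)*(10 + 69)) + 2*210) = 428149/50 + (2*(-34*79) + 420) = 428149/50 + (2*(-2686) + 420) = 428149/50 + (-5372 + 420) = 428149/50 - 4952 = 180549/50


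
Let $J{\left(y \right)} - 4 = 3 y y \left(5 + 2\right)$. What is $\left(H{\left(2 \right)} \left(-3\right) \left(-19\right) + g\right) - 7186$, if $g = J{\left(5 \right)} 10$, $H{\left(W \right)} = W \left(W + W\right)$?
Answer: $-1440$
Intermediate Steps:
$H{\left(W \right)} = 2 W^{2}$ ($H{\left(W \right)} = W 2 W = 2 W^{2}$)
$J{\left(y \right)} = 4 + 21 y^{2}$ ($J{\left(y \right)} = 4 + 3 y y \left(5 + 2\right) = 4 + 3 y y 7 = 4 + 3 y 7 y = 4 + 21 y^{2}$)
$g = 5290$ ($g = \left(4 + 21 \cdot 5^{2}\right) 10 = \left(4 + 21 \cdot 25\right) 10 = \left(4 + 525\right) 10 = 529 \cdot 10 = 5290$)
$\left(H{\left(2 \right)} \left(-3\right) \left(-19\right) + g\right) - 7186 = \left(2 \cdot 2^{2} \left(-3\right) \left(-19\right) + 5290\right) - 7186 = \left(2 \cdot 4 \left(-3\right) \left(-19\right) + 5290\right) - 7186 = \left(8 \left(-3\right) \left(-19\right) + 5290\right) - 7186 = \left(\left(-24\right) \left(-19\right) + 5290\right) - 7186 = \left(456 + 5290\right) - 7186 = 5746 - 7186 = -1440$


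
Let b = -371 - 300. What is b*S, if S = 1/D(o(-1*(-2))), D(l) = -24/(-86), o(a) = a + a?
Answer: -28853/12 ≈ -2404.4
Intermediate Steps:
o(a) = 2*a
D(l) = 12/43 (D(l) = -24*(-1/86) = 12/43)
b = -671
S = 43/12 (S = 1/(12/43) = 43/12 ≈ 3.5833)
b*S = -671*43/12 = -28853/12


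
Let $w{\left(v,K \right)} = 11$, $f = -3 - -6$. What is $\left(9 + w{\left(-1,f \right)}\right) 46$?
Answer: $920$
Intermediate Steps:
$f = 3$ ($f = -3 + 6 = 3$)
$\left(9 + w{\left(-1,f \right)}\right) 46 = \left(9 + 11\right) 46 = 20 \cdot 46 = 920$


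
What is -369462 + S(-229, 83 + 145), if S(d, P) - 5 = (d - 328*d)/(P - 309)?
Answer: -10000300/27 ≈ -3.7038e+5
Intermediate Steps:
S(d, P) = 5 - 327*d/(-309 + P) (S(d, P) = 5 + (d - 328*d)/(P - 309) = 5 + (-327*d)/(-309 + P) = 5 - 327*d/(-309 + P))
-369462 + S(-229, 83 + 145) = -369462 + (-1545 - 327*(-229) + 5*(83 + 145))/(-309 + (83 + 145)) = -369462 + (-1545 + 74883 + 5*228)/(-309 + 228) = -369462 + (-1545 + 74883 + 1140)/(-81) = -369462 - 1/81*74478 = -369462 - 24826/27 = -10000300/27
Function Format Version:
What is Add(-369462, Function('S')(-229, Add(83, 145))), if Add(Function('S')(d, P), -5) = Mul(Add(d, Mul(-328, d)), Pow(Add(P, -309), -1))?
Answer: Rational(-10000300, 27) ≈ -3.7038e+5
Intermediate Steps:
Function('S')(d, P) = Add(5, Mul(-327, d, Pow(Add(-309, P), -1))) (Function('S')(d, P) = Add(5, Mul(Add(d, Mul(-328, d)), Pow(Add(P, -309), -1))) = Add(5, Mul(Mul(-327, d), Pow(Add(-309, P), -1))) = Add(5, Mul(-327, d, Pow(Add(-309, P), -1))))
Add(-369462, Function('S')(-229, Add(83, 145))) = Add(-369462, Mul(Pow(Add(-309, Add(83, 145)), -1), Add(-1545, Mul(-327, -229), Mul(5, Add(83, 145))))) = Add(-369462, Mul(Pow(Add(-309, 228), -1), Add(-1545, 74883, Mul(5, 228)))) = Add(-369462, Mul(Pow(-81, -1), Add(-1545, 74883, 1140))) = Add(-369462, Mul(Rational(-1, 81), 74478)) = Add(-369462, Rational(-24826, 27)) = Rational(-10000300, 27)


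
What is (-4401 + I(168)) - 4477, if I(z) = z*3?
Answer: -8374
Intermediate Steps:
I(z) = 3*z
(-4401 + I(168)) - 4477 = (-4401 + 3*168) - 4477 = (-4401 + 504) - 4477 = -3897 - 4477 = -8374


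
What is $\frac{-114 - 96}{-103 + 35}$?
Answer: $\frac{105}{34} \approx 3.0882$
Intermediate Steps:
$\frac{-114 - 96}{-103 + 35} = - \frac{210}{-68} = \left(-210\right) \left(- \frac{1}{68}\right) = \frac{105}{34}$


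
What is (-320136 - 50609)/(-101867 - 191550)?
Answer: 370745/293417 ≈ 1.2635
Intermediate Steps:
(-320136 - 50609)/(-101867 - 191550) = -370745/(-293417) = -370745*(-1/293417) = 370745/293417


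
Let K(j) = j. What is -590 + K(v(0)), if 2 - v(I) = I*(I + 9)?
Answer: -588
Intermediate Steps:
v(I) = 2 - I*(9 + I) (v(I) = 2 - I*(I + 9) = 2 - I*(9 + I))
-590 + K(v(0)) = -590 + (2 - 1*0² - 9*0) = -590 + (2 - 1*0 + 0) = -590 + (2 + 0 + 0) = -590 + 2 = -588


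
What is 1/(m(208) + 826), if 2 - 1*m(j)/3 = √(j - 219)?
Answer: 832/692323 + 3*I*√11/692323 ≈ 0.0012018 + 1.4372e-5*I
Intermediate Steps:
m(j) = 6 - 3*√(-219 + j) (m(j) = 6 - 3*√(j - 219) = 6 - 3*√(-219 + j))
1/(m(208) + 826) = 1/((6 - 3*√(-219 + 208)) + 826) = 1/((6 - 3*I*√11) + 826) = 1/(832 - 3*I*√11)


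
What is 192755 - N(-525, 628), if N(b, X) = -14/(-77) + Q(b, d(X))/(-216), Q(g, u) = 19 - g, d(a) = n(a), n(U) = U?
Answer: 57248929/297 ≈ 1.9276e+5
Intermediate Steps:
d(a) = a
N(b, X) = 223/2376 + b/216 (N(b, X) = -14/(-77) + (19 - b)/(-216) = -14*(-1/77) + (19 - b)*(-1/216) = 2/11 + (-19/216 + b/216) = 223/2376 + b/216)
192755 - N(-525, 628) = 192755 - (223/2376 + (1/216)*(-525)) = 192755 - (223/2376 - 175/72) = 192755 - 1*(-694/297) = 192755 + 694/297 = 57248929/297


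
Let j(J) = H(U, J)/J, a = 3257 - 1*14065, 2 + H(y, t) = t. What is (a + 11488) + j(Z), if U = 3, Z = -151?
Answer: 102833/151 ≈ 681.01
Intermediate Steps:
H(y, t) = -2 + t
a = -10808 (a = 3257 - 14065 = -10808)
j(J) = (-2 + J)/J
(a + 11488) + j(Z) = (-10808 + 11488) + (-2 - 151)/(-151) = 680 - 1/151*(-153) = 680 + 153/151 = 102833/151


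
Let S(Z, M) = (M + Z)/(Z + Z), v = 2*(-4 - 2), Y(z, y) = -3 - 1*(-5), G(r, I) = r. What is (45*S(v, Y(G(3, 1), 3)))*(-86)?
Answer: -3225/2 ≈ -1612.5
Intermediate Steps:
Y(z, y) = 2 (Y(z, y) = -3 + 5 = 2)
v = -12 (v = 2*(-6) = -12)
S(Z, M) = (M + Z)/(2*Z) (S(Z, M) = (M + Z)/((2*Z)) = (M + Z)*(1/(2*Z)) = (M + Z)/(2*Z))
(45*S(v, Y(G(3, 1), 3)))*(-86) = (45*((½)*(2 - 12)/(-12)))*(-86) = (45*((½)*(-1/12)*(-10)))*(-86) = (45*(5/12))*(-86) = (75/4)*(-86) = -3225/2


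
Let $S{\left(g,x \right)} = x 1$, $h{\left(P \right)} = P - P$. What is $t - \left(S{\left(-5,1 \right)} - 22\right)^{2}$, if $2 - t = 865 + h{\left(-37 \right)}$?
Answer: $-1304$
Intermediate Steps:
$h{\left(P \right)} = 0$
$S{\left(g,x \right)} = x$
$t = -863$ ($t = 2 - \left(865 + 0\right) = 2 - 865 = -863$)
$t - \left(S{\left(-5,1 \right)} - 22\right)^{2} = -863 - \left(1 - 22\right)^{2} = -863 - \left(-21\right)^{2} = -863 - 441 = -1304$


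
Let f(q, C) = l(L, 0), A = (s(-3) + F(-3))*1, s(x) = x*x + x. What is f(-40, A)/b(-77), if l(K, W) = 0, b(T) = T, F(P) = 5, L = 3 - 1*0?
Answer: 0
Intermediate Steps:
L = 3 (L = 3 + 0 = 3)
s(x) = x + x² (s(x) = x² + x = x + x²)
A = 11 (A = (-3*(1 - 3) + 5)*1 = (-3*(-2) + 5)*1 = (6 + 5)*1 = 11*1 = 11)
f(q, C) = 0
f(-40, A)/b(-77) = 0/(-77) = 0*(-1/77) = 0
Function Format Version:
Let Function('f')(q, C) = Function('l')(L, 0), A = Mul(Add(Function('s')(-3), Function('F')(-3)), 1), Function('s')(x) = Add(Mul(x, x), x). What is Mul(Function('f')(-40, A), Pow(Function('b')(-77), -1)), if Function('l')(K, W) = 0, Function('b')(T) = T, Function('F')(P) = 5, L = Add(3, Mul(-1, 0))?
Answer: 0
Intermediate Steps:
L = 3 (L = Add(3, 0) = 3)
Function('s')(x) = Add(x, Pow(x, 2)) (Function('s')(x) = Add(Pow(x, 2), x) = Add(x, Pow(x, 2)))
A = 11 (A = Mul(Add(Mul(-3, Add(1, -3)), 5), 1) = Mul(Add(Mul(-3, -2), 5), 1) = Mul(Add(6, 5), 1) = Mul(11, 1) = 11)
Function('f')(q, C) = 0
Mul(Function('f')(-40, A), Pow(Function('b')(-77), -1)) = Mul(0, Pow(-77, -1)) = Mul(0, Rational(-1, 77)) = 0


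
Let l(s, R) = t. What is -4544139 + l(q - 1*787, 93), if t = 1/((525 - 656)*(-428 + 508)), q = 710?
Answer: -47622576721/10480 ≈ -4.5441e+6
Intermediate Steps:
t = -1/10480 (t = 1/(-131*80) = 1/(-10480) = -1/10480 ≈ -9.5420e-5)
l(s, R) = -1/10480
-4544139 + l(q - 1*787, 93) = -4544139 - 1/10480 = -47622576721/10480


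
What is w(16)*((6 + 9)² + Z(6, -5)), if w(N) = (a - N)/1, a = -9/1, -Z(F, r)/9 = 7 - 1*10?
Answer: -6300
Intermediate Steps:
Z(F, r) = 27 (Z(F, r) = -9*(7 - 1*10) = -9*(7 - 10) = -9*(-3) = 27)
a = -9 (a = -9*1 = -9)
w(N) = -9 - N (w(N) = (-9 - N)/1 = (-9 - N)*1 = -9 - N)
w(16)*((6 + 9)² + Z(6, -5)) = (-9 - 1*16)*((6 + 9)² + 27) = (-9 - 16)*(15² + 27) = -25*(225 + 27) = -25*252 = -6300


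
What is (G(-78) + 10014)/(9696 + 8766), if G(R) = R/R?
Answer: 10015/18462 ≈ 0.54247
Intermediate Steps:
G(R) = 1
(G(-78) + 10014)/(9696 + 8766) = (1 + 10014)/(9696 + 8766) = 10015/18462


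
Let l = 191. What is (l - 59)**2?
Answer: 17424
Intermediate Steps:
(l - 59)**2 = (191 - 59)**2 = 132**2 = 17424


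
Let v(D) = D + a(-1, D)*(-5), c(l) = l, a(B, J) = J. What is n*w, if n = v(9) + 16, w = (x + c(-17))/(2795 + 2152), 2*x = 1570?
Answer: -5120/1649 ≈ -3.1049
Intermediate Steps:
x = 785 (x = (½)*1570 = 785)
v(D) = -4*D (v(D) = D + D*(-5) = D - 5*D = -4*D)
w = 256/1649 (w = (785 - 17)/(2795 + 2152) = 768/4947 = 768*(1/4947) = 256/1649 ≈ 0.15525)
n = -20 (n = -4*9 + 16 = -36 + 16 = -20)
n*w = -20*256/1649 = -5120/1649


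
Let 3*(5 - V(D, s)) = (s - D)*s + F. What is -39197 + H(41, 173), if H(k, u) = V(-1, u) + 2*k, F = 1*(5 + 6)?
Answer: -147443/3 ≈ -49148.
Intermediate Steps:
F = 11 (F = 1*11 = 11)
V(D, s) = 4/3 - s*(s - D)/3 (V(D, s) = 5 - ((s - D)*s + 11)/3 = 5 - (s*(s - D) + 11)/3 = 5 - (11 + s*(s - D))/3 = 5 + (-11/3 - s*(s - D)/3) = 4/3 - s*(s - D)/3)
H(k, u) = 4/3 + 2*k - u/3 - u²/3 (H(k, u) = (4/3 - u²/3 + (⅓)*(-1)*u) + 2*k = (4/3 - u²/3 - u/3) + 2*k = (4/3 - u/3 - u²/3) + 2*k = 4/3 + 2*k - u/3 - u²/3)
-39197 + H(41, 173) = -39197 + (4/3 + 2*41 - ⅓*173 - ⅓*173²) = -39197 + (4/3 + 82 - 173/3 - ⅓*29929) = -39197 + (4/3 + 82 - 173/3 - 29929/3) = -39197 - 29852/3 = -147443/3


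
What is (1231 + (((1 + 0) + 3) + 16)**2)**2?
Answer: 2660161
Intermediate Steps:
(1231 + (((1 + 0) + 3) + 16)**2)**2 = (1231 + ((1 + 3) + 16)**2)**2 = (1231 + (4 + 16)**2)**2 = (1231 + 20**2)**2 = (1231 + 400)**2 = 1631**2 = 2660161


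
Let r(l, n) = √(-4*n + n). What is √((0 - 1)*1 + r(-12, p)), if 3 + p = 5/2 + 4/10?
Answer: √(-100 + 10*√30)/10 ≈ 0.67252*I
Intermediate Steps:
p = -⅒ (p = -3 + (5/2 + 4/10) = -3 + (5*(½) + 4*(⅒)) = -3 + (5/2 + ⅖) = -3 + 29/10 = -⅒ ≈ -0.10000)
r(l, n) = √3*√(-n) (r(l, n) = √(-3*n) = √3*√(-n))
√((0 - 1)*1 + r(-12, p)) = √((0 - 1)*1 + √3*√(-1*(-⅒))) = √(-1*1 + √3*√(⅒)) = √(-1 + √3*(√10/10)) = √(-1 + √30/10)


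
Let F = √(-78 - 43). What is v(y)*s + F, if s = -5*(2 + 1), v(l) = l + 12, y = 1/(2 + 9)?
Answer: -1995/11 + 11*I ≈ -181.36 + 11.0*I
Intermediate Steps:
F = 11*I (F = √(-121) = 11*I ≈ 11.0*I)
y = 1/11 ≈ 0.090909
v(l) = 12 + l
s = -15 (s = -5*3 = -15)
v(y)*s + F = (12 + 1/11)*(-15) + 11*I = (133/11)*(-15) + 11*I = -1995/11 + 11*I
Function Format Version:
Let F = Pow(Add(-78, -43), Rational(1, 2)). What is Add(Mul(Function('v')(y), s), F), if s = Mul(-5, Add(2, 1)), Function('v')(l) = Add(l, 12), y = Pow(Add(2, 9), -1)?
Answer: Add(Rational(-1995, 11), Mul(11, I)) ≈ Add(-181.36, Mul(11.000, I))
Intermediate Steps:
F = Mul(11, I) (F = Pow(-121, Rational(1, 2)) = Mul(11, I) ≈ Mul(11.000, I))
y = Rational(1, 11) (y = Pow(11, -1) = Rational(1, 11) ≈ 0.090909)
Function('v')(l) = Add(12, l)
s = -15 (s = Mul(-5, 3) = -15)
Add(Mul(Function('v')(y), s), F) = Add(Mul(Add(12, Rational(1, 11)), -15), Mul(11, I)) = Add(Mul(Rational(133, 11), -15), Mul(11, I)) = Add(Rational(-1995, 11), Mul(11, I))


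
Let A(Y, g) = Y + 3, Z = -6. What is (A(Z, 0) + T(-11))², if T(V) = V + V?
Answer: 625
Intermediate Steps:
A(Y, g) = 3 + Y
T(V) = 2*V
(A(Z, 0) + T(-11))² = ((3 - 6) + 2*(-11))² = (-3 - 22)² = (-25)² = 625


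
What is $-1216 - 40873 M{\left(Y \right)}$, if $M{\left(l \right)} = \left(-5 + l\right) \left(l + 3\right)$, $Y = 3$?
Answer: $489260$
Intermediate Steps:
$M{\left(l \right)} = \left(-5 + l\right) \left(3 + l\right)$
$-1216 - 40873 M{\left(Y \right)} = -1216 - 40873 \left(-15 + 3^{2} - 6\right) = -1216 - 40873 \left(-15 + 9 - 6\right) = -1216 - -490476 = -1216 + 490476 = 489260$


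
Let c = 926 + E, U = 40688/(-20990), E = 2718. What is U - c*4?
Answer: -152995464/10495 ≈ -14578.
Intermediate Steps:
U = -20344/10495 (U = 40688*(-1/20990) = -20344/10495 ≈ -1.9384)
c = 3644 (c = 926 + 2718 = 3644)
U - c*4 = -20344/10495 - 3644*4 = -20344/10495 - 1*14576 = -20344/10495 - 14576 = -152995464/10495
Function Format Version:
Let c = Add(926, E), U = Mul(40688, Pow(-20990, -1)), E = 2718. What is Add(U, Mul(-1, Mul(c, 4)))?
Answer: Rational(-152995464, 10495) ≈ -14578.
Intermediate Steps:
U = Rational(-20344, 10495) (U = Mul(40688, Rational(-1, 20990)) = Rational(-20344, 10495) ≈ -1.9384)
c = 3644 (c = Add(926, 2718) = 3644)
Add(U, Mul(-1, Mul(c, 4))) = Add(Rational(-20344, 10495), Mul(-1, Mul(3644, 4))) = Add(Rational(-20344, 10495), Mul(-1, 14576)) = Add(Rational(-20344, 10495), -14576) = Rational(-152995464, 10495)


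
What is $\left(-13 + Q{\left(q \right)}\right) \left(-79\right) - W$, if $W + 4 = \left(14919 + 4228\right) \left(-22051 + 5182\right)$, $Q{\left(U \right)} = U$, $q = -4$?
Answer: $322992090$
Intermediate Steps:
$W = -322990747$ ($W = -4 + \left(14919 + 4228\right) \left(-22051 + 5182\right) = -4 + 19147 \left(-16869\right) = -4 - 322990743 = -322990747$)
$\left(-13 + Q{\left(q \right)}\right) \left(-79\right) - W = \left(-13 - 4\right) \left(-79\right) - -322990747 = \left(-17\right) \left(-79\right) + 322990747 = 1343 + 322990747 = 322992090$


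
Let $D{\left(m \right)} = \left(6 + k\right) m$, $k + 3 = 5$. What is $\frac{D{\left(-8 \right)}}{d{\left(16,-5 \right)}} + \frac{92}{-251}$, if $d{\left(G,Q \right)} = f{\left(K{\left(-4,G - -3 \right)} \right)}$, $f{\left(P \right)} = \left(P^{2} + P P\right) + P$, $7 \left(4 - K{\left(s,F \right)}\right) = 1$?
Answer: $- \frac{938660}{413397} \approx -2.2706$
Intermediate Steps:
$k = 2$ ($k = -3 + 5 = 2$)
$K{\left(s,F \right)} = \frac{27}{7}$ ($K{\left(s,F \right)} = 4 - \frac{1}{7} = \frac{27}{7}$)
$f{\left(P \right)} = P + 2 P^{2}$ ($f{\left(P \right)} = \left(P^{2} + P^{2}\right) + P = 2 P^{2} + P = P + 2 P^{2}$)
$d{\left(G,Q \right)} = \frac{1647}{49}$ ($d{\left(G,Q \right)} = \frac{27 \left(1 + 2 \cdot \frac{27}{7}\right)}{7} = \frac{27 \left(1 + \frac{54}{7}\right)}{7} = \frac{27}{7} \cdot \frac{61}{7} = \frac{1647}{49}$)
$D{\left(m \right)} = 8 m$ ($D{\left(m \right)} = \left(6 + 2\right) m = 8 m$)
$\frac{D{\left(-8 \right)}}{d{\left(16,-5 \right)}} + \frac{92}{-251} = \frac{8 \left(-8\right)}{\frac{1647}{49}} + \frac{92}{-251} = \left(-64\right) \frac{49}{1647} + 92 \left(- \frac{1}{251}\right) = - \frac{3136}{1647} - \frac{92}{251} = - \frac{938660}{413397}$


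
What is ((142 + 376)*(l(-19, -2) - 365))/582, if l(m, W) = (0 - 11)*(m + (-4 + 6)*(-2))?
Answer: -29008/291 ≈ -99.684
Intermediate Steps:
l(m, W) = 44 - 11*m (l(m, W) = -11*(m + 2*(-2)) = -11*(m - 4) = -11*(-4 + m) = 44 - 11*m)
((142 + 376)*(l(-19, -2) - 365))/582 = ((142 + 376)*((44 - 11*(-19)) - 365))/582 = (518*((44 + 209) - 365))*(1/582) = (518*(253 - 365))*(1/582) = (518*(-112))*(1/582) = -58016*1/582 = -29008/291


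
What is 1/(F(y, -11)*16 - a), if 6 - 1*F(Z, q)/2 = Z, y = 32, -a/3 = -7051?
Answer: -1/21985 ≈ -4.5486e-5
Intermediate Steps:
a = 21153 (a = -3*(-7051) = 21153)
F(Z, q) = 12 - 2*Z
1/(F(y, -11)*16 - a) = 1/((12 - 2*32)*16 - 1*21153) = 1/((12 - 64)*16 - 21153) = 1/(-52*16 - 21153) = 1/(-832 - 21153) = 1/(-21985) = -1/21985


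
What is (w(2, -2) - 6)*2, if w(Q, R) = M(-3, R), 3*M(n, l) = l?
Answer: -40/3 ≈ -13.333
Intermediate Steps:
M(n, l) = l/3
w(Q, R) = R/3
(w(2, -2) - 6)*2 = ((⅓)*(-2) - 6)*2 = (-⅔ - 6)*2 = -20/3*2 = -40/3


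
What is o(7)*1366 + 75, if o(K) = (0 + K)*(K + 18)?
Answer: 239125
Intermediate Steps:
o(K) = K*(18 + K)
o(7)*1366 + 75 = (7*(18 + 7))*1366 + 75 = (7*25)*1366 + 75 = 175*1366 + 75 = 239050 + 75 = 239125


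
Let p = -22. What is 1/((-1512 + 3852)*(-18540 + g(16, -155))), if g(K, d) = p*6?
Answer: -1/43692480 ≈ -2.2887e-8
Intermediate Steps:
g(K, d) = -132 (g(K, d) = -22*6 = -132)
1/((-1512 + 3852)*(-18540 + g(16, -155))) = 1/((-1512 + 3852)*(-18540 - 132)) = 1/(2340*(-18672)) = 1/(-43692480) = -1/43692480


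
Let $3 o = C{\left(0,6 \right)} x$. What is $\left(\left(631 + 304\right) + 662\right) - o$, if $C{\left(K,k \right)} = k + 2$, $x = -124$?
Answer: $\frac{5783}{3} \approx 1927.7$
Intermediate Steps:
$C{\left(K,k \right)} = 2 + k$
$o = - \frac{992}{3}$ ($o = \frac{\left(2 + 6\right) \left(-124\right)}{3} = \frac{8 \left(-124\right)}{3} = \frac{1}{3} \left(-992\right) = - \frac{992}{3} \approx -330.67$)
$\left(\left(631 + 304\right) + 662\right) - o = \left(\left(631 + 304\right) + 662\right) - - \frac{992}{3} = \left(935 + 662\right) + \frac{992}{3} = 1597 + \frac{992}{3} = \frac{5783}{3}$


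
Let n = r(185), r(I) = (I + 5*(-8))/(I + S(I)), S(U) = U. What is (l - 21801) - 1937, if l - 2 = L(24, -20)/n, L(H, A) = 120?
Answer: -679464/29 ≈ -23430.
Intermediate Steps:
r(I) = (-40 + I)/(2*I) (r(I) = (I + 5*(-8))/(I + I) = (I - 40)/((2*I)) = (-40 + I)*(1/(2*I)) = (-40 + I)/(2*I))
n = 29/74 (n = (1/2)*(-40 + 185)/185 = (1/2)*(1/185)*145 = 29/74 ≈ 0.39189)
l = 8938/29 (l = 2 + 120/(29/74) = 2 + 120*(74/29) = 2 + 8880/29 = 8938/29 ≈ 308.21)
(l - 21801) - 1937 = (8938/29 - 21801) - 1937 = -623291/29 - 1937 = -679464/29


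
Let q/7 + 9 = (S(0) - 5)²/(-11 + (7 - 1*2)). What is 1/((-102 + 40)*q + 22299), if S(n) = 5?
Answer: 1/26205 ≈ 3.8161e-5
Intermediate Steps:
q = -63 (q = -63 + 7*((5 - 5)²/(-11 + (7 - 1*2))) = -63 + 7*(0²/(-11 + (7 - 2))) = -63 + 7*(0/(-11 + 5)) = -63 + 7*(0/(-6)) = -63 + 7*(0*(-⅙)) = -63 + 7*0 = -63 + 0 = -63)
1/((-102 + 40)*q + 22299) = 1/((-102 + 40)*(-63) + 22299) = 1/(-62*(-63) + 22299) = 1/(3906 + 22299) = 1/26205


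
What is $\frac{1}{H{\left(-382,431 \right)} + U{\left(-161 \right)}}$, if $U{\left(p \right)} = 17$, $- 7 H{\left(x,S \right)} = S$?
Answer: $- \frac{7}{312} \approx -0.022436$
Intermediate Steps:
$H{\left(x,S \right)} = - \frac{S}{7}$
$\frac{1}{H{\left(-382,431 \right)} + U{\left(-161 \right)}} = \frac{1}{\left(- \frac{1}{7}\right) 431 + 17} = \frac{1}{- \frac{431}{7} + 17} = \frac{1}{- \frac{312}{7}} = - \frac{7}{312}$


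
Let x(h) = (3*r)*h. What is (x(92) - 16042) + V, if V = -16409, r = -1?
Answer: -32727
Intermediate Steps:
x(h) = -3*h (x(h) = (3*(-1))*h = -3*h)
(x(92) - 16042) + V = (-3*92 - 16042) - 16409 = (-276 - 16042) - 16409 = -16318 - 16409 = -32727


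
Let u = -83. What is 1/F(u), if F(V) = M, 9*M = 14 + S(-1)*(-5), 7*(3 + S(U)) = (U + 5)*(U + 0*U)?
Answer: 63/223 ≈ 0.28251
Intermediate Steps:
S(U) = -3 + U*(5 + U)/7 (S(U) = -3 + ((U + 5)*(U + 0*U))/7 = -3 + ((5 + U)*(U + 0))/7 = -3 + ((5 + U)*U)/7 = -3 + (U*(5 + U))/7 = -3 + U*(5 + U)/7)
M = 223/63 (M = (14 + (-3 + (⅐)*(-1)² + (5/7)*(-1))*(-5))/9 = (14 + (-3 + (⅐)*1 - 5/7)*(-5))/9 = (14 + (-3 + ⅐ - 5/7)*(-5))/9 = (14 - 25/7*(-5))/9 = (14 + 125/7)/9 = (⅑)*(223/7) = 223/63 ≈ 3.5397)
F(V) = 223/63
1/F(u) = 1/(223/63) = 63/223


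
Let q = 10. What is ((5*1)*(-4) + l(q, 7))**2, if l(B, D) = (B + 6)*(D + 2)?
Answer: 15376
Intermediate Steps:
l(B, D) = (2 + D)*(6 + B) (l(B, D) = (6 + B)*(2 + D) = (2 + D)*(6 + B))
((5*1)*(-4) + l(q, 7))**2 = ((5*1)*(-4) + (12 + 2*10 + 6*7 + 10*7))**2 = (5*(-4) + (12 + 20 + 42 + 70))**2 = (-20 + 144)**2 = 124**2 = 15376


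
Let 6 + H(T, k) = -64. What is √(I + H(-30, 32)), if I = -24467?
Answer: I*√24537 ≈ 156.64*I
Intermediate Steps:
H(T, k) = -70 (H(T, k) = -6 - 64 = -70)
√(I + H(-30, 32)) = √(-24467 - 70) = √(-24537) = I*√24537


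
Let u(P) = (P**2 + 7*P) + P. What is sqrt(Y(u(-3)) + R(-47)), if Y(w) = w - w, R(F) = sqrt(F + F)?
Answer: 94**(1/4)*sqrt(I) ≈ 2.2017 + 2.2017*I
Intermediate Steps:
R(F) = sqrt(2)*sqrt(F) (R(F) = sqrt(2*F) = sqrt(2)*sqrt(F))
u(P) = P**2 + 8*P
Y(w) = 0
sqrt(Y(u(-3)) + R(-47)) = sqrt(0 + sqrt(2)*sqrt(-47)) = sqrt(0 + sqrt(2)*(I*sqrt(47))) = sqrt(0 + I*sqrt(94)) = sqrt(I*sqrt(94)) = 94**(1/4)*sqrt(I)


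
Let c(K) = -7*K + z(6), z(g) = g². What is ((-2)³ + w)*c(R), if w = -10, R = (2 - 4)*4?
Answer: -1656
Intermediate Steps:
R = -8 (R = -2*4 = -8)
c(K) = 36 - 7*K (c(K) = -7*K + 6² = -7*K + 36 = 36 - 7*K)
((-2)³ + w)*c(R) = ((-2)³ - 10)*(36 - 7*(-8)) = (-8 - 10)*(36 + 56) = -18*92 = -1656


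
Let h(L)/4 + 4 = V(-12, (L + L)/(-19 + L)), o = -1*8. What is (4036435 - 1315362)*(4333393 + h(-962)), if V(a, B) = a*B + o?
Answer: 3855687056382263/327 ≈ 1.1791e+13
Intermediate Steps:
o = -8
V(a, B) = -8 + B*a (V(a, B) = a*B - 8 = B*a - 8 = -8 + B*a)
h(L) = -48 - 96*L/(-19 + L) (h(L) = -16 + 4*(-8 + ((L + L)/(-19 + L))*(-12)) = -16 + 4*(-8 + ((2*L)/(-19 + L))*(-12)) = -16 + 4*(-8 + (2*L/(-19 + L))*(-12)) = -16 + 4*(-8 - 24*L/(-19 + L)) = -16 + (-32 - 96*L/(-19 + L)) = -48 - 96*L/(-19 + L))
(4036435 - 1315362)*(4333393 + h(-962)) = (4036435 - 1315362)*(4333393 + 48*(19 - 3*(-962))/(-19 - 962)) = 2721073*(4333393 + 48*(19 + 2886)/(-981)) = 2721073*(4333393 + 48*(-1/981)*2905) = 2721073*(4333393 - 46480/327) = 2721073*(1416973031/327) = 3855687056382263/327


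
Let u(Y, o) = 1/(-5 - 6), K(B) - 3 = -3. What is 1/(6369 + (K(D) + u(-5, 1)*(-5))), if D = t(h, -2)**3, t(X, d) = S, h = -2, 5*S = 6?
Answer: 11/70064 ≈ 0.00015700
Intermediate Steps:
S = 6/5 (S = (1/5)*6 = 6/5 ≈ 1.2000)
t(X, d) = 6/5
D = 216/125 (D = (6/5)**3 = 216/125 ≈ 1.7280)
K(B) = 0 (K(B) = 3 - 3 = 0)
u(Y, o) = -1/11 (u(Y, o) = 1/(-11) = -1/11)
1/(6369 + (K(D) + u(-5, 1)*(-5))) = 1/(6369 + (0 - 1/11*(-5))) = 1/(6369 + (0 + 5/11)) = 1/(6369 + 5/11) = 1/(70064/11) = 11/70064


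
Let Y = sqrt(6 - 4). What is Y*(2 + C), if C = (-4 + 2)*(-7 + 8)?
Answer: 0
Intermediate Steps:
Y = sqrt(2) ≈ 1.4142
C = -2 (C = -2*1 = -2)
Y*(2 + C) = sqrt(2)*(2 - 2) = sqrt(2)*0 = 0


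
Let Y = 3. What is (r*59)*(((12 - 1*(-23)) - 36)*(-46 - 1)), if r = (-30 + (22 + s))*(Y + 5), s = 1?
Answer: -155288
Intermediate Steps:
r = -56 (r = (-30 + (22 + 1))*(3 + 5) = (-30 + 23)*8 = -7*8 = -56)
(r*59)*(((12 - 1*(-23)) - 36)*(-46 - 1)) = (-56*59)*(((12 - 1*(-23)) - 36)*(-46 - 1)) = -3304*((12 + 23) - 36)*(-47) = -3304*(35 - 36)*(-47) = -(-3304)*(-47) = -3304*47 = -155288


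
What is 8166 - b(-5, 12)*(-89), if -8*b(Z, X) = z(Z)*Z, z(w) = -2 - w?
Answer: 66663/8 ≈ 8332.9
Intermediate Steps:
b(Z, X) = -Z*(-2 - Z)/8 (b(Z, X) = -(-2 - Z)*Z/8 = -Z*(-2 - Z)/8)
8166 - b(-5, 12)*(-89) = 8166 - (1/8)*(-5)*(2 - 5)*(-89) = 8166 - (1/8)*(-5)*(-3)*(-89) = 8166 - 15*(-89)/8 = 8166 - 1*(-1335/8) = 8166 + 1335/8 = 66663/8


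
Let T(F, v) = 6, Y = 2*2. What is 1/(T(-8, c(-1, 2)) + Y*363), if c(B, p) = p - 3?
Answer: 1/1458 ≈ 0.00068587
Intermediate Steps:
c(B, p) = -3 + p
Y = 4
1/(T(-8, c(-1, 2)) + Y*363) = 1/(6 + 4*363) = 1/(6 + 1452) = 1/1458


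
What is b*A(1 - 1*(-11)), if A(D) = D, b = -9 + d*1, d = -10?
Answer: -228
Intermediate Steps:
b = -19 (b = -9 - 10*1 = -9 - 10 = -19)
b*A(1 - 1*(-11)) = -19*(1 - 1*(-11)) = -19*(1 + 11) = -19*12 = -228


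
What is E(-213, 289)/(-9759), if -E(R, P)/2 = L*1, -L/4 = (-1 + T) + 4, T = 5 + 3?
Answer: -88/9759 ≈ -0.0090173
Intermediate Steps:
T = 8
L = -44 (L = -4*((-1 + 8) + 4) = -4*(7 + 4) = -4*11 = -44)
E(R, P) = 88 (E(R, P) = -(-88) = -2*(-44) = 88)
E(-213, 289)/(-9759) = 88/(-9759) = 88*(-1/9759) = -88/9759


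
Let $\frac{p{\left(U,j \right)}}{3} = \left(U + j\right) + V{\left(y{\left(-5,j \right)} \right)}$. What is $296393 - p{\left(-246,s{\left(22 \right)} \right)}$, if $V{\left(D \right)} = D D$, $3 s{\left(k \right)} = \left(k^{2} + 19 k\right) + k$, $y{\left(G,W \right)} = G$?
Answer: $296132$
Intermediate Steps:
$s{\left(k \right)} = \frac{k^{2}}{3} + \frac{20 k}{3}$ ($s{\left(k \right)} = \frac{\left(k^{2} + 19 k\right) + k}{3} = \frac{k^{2} + 20 k}{3} = \frac{k^{2}}{3} + \frac{20 k}{3}$)
$V{\left(D \right)} = D^{2}$
$p{\left(U,j \right)} = 75 + 3 U + 3 j$ ($p{\left(U,j \right)} = 3 \left(\left(U + j\right) + \left(-5\right)^{2}\right) = 3 \left(\left(U + j\right) + 25\right) = 3 \left(25 + U + j\right) = 75 + 3 U + 3 j$)
$296393 - p{\left(-246,s{\left(22 \right)} \right)} = 296393 - \left(75 + 3 \left(-246\right) + 3 \cdot \frac{1}{3} \cdot 22 \left(20 + 22\right)\right) = 296393 - \left(75 - 738 + 3 \cdot \frac{1}{3} \cdot 22 \cdot 42\right) = 296393 - \left(75 - 738 + 3 \cdot 308\right) = 296393 - \left(75 - 738 + 924\right) = 296393 - 261 = 296132$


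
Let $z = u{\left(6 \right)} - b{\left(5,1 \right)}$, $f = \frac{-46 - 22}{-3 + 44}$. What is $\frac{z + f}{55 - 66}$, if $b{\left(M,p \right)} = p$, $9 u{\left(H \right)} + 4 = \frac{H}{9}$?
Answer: $\frac{3353}{12177} \approx 0.27536$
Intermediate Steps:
$f = - \frac{68}{41} \approx -1.6585$
$u{\left(H \right)} = - \frac{4}{9} + \frac{H}{81}$ ($u{\left(H \right)} = - \frac{4}{9} + \frac{H \frac{1}{9}}{9} = - \frac{4}{9} + \frac{\frac{1}{9} H}{9} = - \frac{4}{9} + \frac{H}{81}$)
$z = - \frac{37}{27}$ ($z = \left(- \frac{4}{9} + \frac{1}{81} \cdot 6\right) - 1 = \left(- \frac{4}{9} + \frac{2}{27}\right) - 1 = - \frac{10}{27} - 1 = - \frac{37}{27} \approx -1.3704$)
$\frac{z + f}{55 - 66} = \frac{- \frac{37}{27} - \frac{68}{41}}{55 - 66} = \frac{1}{-11} \left(- \frac{3353}{1107}\right) = \left(- \frac{1}{11}\right) \left(- \frac{3353}{1107}\right) = \frac{3353}{12177}$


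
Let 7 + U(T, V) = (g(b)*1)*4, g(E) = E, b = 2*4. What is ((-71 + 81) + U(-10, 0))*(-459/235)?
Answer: -3213/47 ≈ -68.362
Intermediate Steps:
b = 8
U(T, V) = 25 (U(T, V) = -7 + (8*1)*4 = -7 + 8*4 = -7 + 32 = 25)
((-71 + 81) + U(-10, 0))*(-459/235) = ((-71 + 81) + 25)*(-459/235) = (10 + 25)*(-459*1/235) = 35*(-459/235) = -3213/47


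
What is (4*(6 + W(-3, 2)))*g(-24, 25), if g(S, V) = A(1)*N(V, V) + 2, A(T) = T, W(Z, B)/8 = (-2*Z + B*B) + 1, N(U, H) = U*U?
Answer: 235752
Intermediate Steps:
N(U, H) = U**2
W(Z, B) = 8 - 16*Z + 8*B**2 (W(Z, B) = 8*((-2*Z + B*B) + 1) = 8*((-2*Z + B**2) + 1) = 8*((B**2 - 2*Z) + 1) = 8*(1 + B**2 - 2*Z) = 8 - 16*Z + 8*B**2)
g(S, V) = 2 + V**2 (g(S, V) = 1*V**2 + 2 = V**2 + 2 = 2 + V**2)
(4*(6 + W(-3, 2)))*g(-24, 25) = (4*(6 + (8 - 16*(-3) + 8*2**2)))*(2 + 25**2) = (4*(6 + (8 + 48 + 8*4)))*(2 + 625) = (4*(6 + (8 + 48 + 32)))*627 = (4*(6 + 88))*627 = (4*94)*627 = 376*627 = 235752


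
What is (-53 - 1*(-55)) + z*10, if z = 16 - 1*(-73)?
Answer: 892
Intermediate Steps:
z = 89 (z = 16 + 73 = 89)
(-53 - 1*(-55)) + z*10 = (-53 - 1*(-55)) + 89*10 = (-53 + 55) + 890 = 2 + 890 = 892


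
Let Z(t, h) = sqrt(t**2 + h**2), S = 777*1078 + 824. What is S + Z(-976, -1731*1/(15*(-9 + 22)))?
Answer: 838430 + sqrt(4024966529)/65 ≈ 8.3941e+5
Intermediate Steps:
S = 838430 (S = 837606 + 824 = 838430)
Z(t, h) = sqrt(h**2 + t**2)
S + Z(-976, -1731*1/(15*(-9 + 22))) = 838430 + sqrt((-1731*1/(15*(-9 + 22)))**2 + (-976)**2) = 838430 + sqrt((-1731/(15*13))**2 + 952576) = 838430 + sqrt((-1731/195)**2 + 952576) = 838430 + sqrt((-1731*1/195)**2 + 952576) = 838430 + sqrt((-577/65)**2 + 952576) = 838430 + sqrt(332929/4225 + 952576) = 838430 + sqrt(4024966529/4225) = 838430 + sqrt(4024966529)/65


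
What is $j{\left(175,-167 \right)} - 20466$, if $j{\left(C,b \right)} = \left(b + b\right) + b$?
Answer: $-20967$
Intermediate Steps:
$j{\left(C,b \right)} = 3 b$ ($j{\left(C,b \right)} = 2 b + b = 3 b$)
$j{\left(175,-167 \right)} - 20466 = 3 \left(-167\right) - 20466 = -501 - 20466 = -20967$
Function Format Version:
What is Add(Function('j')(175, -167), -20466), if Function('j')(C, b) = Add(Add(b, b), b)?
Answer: -20967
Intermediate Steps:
Function('j')(C, b) = Mul(3, b) (Function('j')(C, b) = Add(Mul(2, b), b) = Mul(3, b))
Add(Function('j')(175, -167), -20466) = Add(Mul(3, -167), -20466) = Add(-501, -20466) = -20967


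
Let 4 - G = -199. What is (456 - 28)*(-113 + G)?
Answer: 38520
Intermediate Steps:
G = 203 (G = 4 - 1*(-199) = 4 + 199 = 203)
(456 - 28)*(-113 + G) = (456 - 28)*(-113 + 203) = 428*90 = 38520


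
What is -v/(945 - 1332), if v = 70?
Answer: 70/387 ≈ 0.18088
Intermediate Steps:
-v/(945 - 1332) = -70/(945 - 1332) = -70/(-387) = -70*(-1)/387 = -1*(-70/387) = 70/387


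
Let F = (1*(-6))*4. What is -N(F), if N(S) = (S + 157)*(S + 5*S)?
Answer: 19152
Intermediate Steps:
F = -24 (F = -6*4 = -24)
N(S) = 6*S*(157 + S) (N(S) = (157 + S)*(6*S) = 6*S*(157 + S))
-N(F) = -6*(-24)*(157 - 24) = -6*(-24)*133 = -1*(-19152) = 19152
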